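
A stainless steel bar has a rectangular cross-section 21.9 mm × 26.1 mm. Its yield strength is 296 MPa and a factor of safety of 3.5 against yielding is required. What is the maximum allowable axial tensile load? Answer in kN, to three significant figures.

σ_allow = 296/3.5 = 84.57 MPa.
A = 21.9×26.1 = 571.6 mm².
F_allow = σ_allow × A = 84.57×571.6 = 48340 N.

F_allow = 48.3 kN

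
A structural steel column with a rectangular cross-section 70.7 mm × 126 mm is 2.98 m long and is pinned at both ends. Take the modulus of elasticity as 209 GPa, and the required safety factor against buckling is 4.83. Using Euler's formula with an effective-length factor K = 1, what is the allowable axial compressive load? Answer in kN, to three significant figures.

P_allow = 178 kN

Buckling occurs about the weak axis: I_min = h·b³/12 = 126×70.7³/12 = 3.711×10^6 mm⁴ (b = 70.7 mm is the smaller dimension).
Effective length L_e = KL = 1×2.98 m = 2980 mm.
Euler critical load P_cr = π²EI/L_e² = π²×209000×3.711×10^6/2980² = 861900 N.
P_allow = P_cr/n = 861900/4.83 = 178400 N.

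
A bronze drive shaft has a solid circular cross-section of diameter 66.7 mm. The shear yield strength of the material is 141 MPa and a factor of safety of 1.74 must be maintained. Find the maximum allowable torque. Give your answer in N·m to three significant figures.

T_allow = 4720 N·m

τ_allow = 141/1.74 = 81.03 MPa.
For a solid shaft T_allow = τ_allow·πd³/16; πd³/16 = π×66.7³/16 = 58260 mm³.
T_allow = 81.03×58260 = 4.721×10^6 N·mm = 4721 N·m.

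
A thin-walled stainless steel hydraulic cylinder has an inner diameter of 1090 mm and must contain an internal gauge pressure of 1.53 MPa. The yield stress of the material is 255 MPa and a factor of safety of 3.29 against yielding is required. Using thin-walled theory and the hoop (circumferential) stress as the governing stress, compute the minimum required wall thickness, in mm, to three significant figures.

t = 10.8 mm

σ_allow = 255/3.29 = 77.51 MPa.
Hoop stress σ_h = pD/(2t), so t = pD/(2σ_allow) = 1.53×1090/(2×77.51) = 10.76 mm.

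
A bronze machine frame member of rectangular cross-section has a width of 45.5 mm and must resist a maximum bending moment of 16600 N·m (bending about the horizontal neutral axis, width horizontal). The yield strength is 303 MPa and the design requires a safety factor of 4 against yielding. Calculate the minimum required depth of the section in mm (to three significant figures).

σ_allow = 303/4 = 75.75 MPa.
For a rectangular section σ = 6M/(bh²), so h² = 6M/(b σ_allow) = 6×1.6600×10^7/(45.5×75.75) = 28900 mm².
h = 170.0 mm.

h = 170 mm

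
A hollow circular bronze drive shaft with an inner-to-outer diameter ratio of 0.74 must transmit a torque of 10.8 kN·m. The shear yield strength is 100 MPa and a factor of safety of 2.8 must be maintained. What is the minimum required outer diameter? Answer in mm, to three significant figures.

τ_allow = 100/2.8 = 35.71 MPa.
For a hollow shaft τ = 16T/[πd_o³(1−k⁴)] with k = 0.74, so 1−k⁴ = 0.7001.
d_o³ = 16T/[π τ_allow (1−k⁴)] = 16×1.0800×10^7/(π×35.71×0.7001) = 2.200×10^6 mm³.
d_o = 130.1 mm.

d_o = 130 mm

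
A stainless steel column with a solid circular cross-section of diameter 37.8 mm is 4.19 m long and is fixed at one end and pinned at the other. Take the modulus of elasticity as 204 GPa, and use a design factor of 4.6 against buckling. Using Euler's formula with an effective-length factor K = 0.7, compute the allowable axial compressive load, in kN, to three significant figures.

I = πd⁴/64 = π×37.8⁴/64 = 100200 mm⁴.
Effective length L_e = KL = 0.7×4.19 m = 2933 mm.
Euler critical load P_cr = π²EI/L_e² = π²×204000×100200/2933² = 23460 N.
P_allow = P_cr/n = 23460/4.6 = 5099 N.

P_allow = 5.10 kN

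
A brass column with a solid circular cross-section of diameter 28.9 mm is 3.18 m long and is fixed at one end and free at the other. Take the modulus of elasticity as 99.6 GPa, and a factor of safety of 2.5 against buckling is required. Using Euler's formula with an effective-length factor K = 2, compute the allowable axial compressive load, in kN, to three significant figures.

P_allow = 0.333 kN

I = πd⁴/64 = π×28.9⁴/64 = 34240 mm⁴.
Effective length L_e = KL = 2×3.18 m = 6360 mm.
Euler critical load P_cr = π²EI/L_e² = π²×99600×34240/6360² = 832.2 N.
P_allow = P_cr/n = 832.2/2.5 = 332.9 N.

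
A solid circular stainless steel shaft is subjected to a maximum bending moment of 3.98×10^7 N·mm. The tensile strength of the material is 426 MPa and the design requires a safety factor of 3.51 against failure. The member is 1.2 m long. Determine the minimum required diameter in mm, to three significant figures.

d = 149 mm

σ_allow = 426/3.51 = 121.4 MPa.
For a solid circular section σ = 32M/(πd³), so d³ = 32M/(π σ_allow) = 32×3.9800×10^7/(π×121.4) = 3.340×10^6 mm³.
d = 149.5 mm.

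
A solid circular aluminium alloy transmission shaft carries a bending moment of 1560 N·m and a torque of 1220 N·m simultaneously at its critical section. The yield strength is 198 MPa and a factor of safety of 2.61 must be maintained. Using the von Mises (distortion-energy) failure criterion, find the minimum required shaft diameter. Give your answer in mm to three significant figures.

d = 63.2 mm

σ_allow = σ_y/n = 198/2.61 = 75.86 MPa.
For a solid shaft σ_b = 32M/(πd³) and τ = 16T/(πd³), so the von Mises stress is σ' = (16/πd³)·√(4M²+3T²).
√(4M²+3T²) = √(4×(1.560×10^6)² + 3×(1.220×10^6)²) = 3.768×10^6 N·mm.
d³ = 16×3.768×10^6/(π×75.86) = 253000 mm³.
d = 63.25 mm.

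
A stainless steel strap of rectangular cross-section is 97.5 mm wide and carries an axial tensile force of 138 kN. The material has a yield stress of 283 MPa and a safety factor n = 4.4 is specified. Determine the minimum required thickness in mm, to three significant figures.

t = 22.0 mm

σ_allow = 283/4.4 = 64.32 MPa.
Required area A = F/σ_allow = 138000/64.32 = 2146 mm².
t = A/w = 2146/97.5 = 22.01 mm.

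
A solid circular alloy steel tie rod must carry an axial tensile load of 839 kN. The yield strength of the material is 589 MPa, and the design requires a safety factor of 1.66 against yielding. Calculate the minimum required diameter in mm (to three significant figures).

Allowable stress σ_allow = 589/1.66 = 354.8 MPa.
Required area A = F/σ_allow = 839000/354.8 = 2365 mm².
A = πd²/4 → d = √(4A/π) = 54.87 mm.

d = 54.9 mm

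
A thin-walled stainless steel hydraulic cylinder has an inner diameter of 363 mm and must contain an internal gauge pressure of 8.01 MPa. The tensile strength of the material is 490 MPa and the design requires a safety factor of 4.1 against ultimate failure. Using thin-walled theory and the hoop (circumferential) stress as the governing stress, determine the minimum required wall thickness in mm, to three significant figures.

t = 12.2 mm

σ_allow = 490/4.1 = 119.5 MPa.
Hoop stress σ_h = pD/(2t), so t = pD/(2σ_allow) = 8.01×363/(2×119.5) = 12.16 mm.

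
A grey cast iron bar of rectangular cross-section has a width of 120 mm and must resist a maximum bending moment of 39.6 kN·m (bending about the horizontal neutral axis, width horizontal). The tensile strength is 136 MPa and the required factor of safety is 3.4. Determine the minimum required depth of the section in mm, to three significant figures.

σ_allow = 136/3.4 = 40.00 MPa.
For a rectangular section σ = 6M/(bh²), so h² = 6M/(b σ_allow) = 6×3.9600×10^7/(120×40.00) = 49500 mm².
h = 222.5 mm.

h = 222 mm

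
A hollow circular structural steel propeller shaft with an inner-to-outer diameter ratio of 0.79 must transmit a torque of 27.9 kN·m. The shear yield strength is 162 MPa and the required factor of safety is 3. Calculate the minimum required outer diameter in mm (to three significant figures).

d_o = 163 mm

τ_allow = 162/3 = 54.00 MPa.
For a hollow shaft τ = 16T/[πd_o³(1−k⁴)] with k = 0.79, so 1−k⁴ = 0.6105.
d_o³ = 16T/[π τ_allow (1−k⁴)] = 16×2.7900×10^7/(π×54.00×0.6105) = 4.310×10^6 mm³.
d_o = 162.7 mm.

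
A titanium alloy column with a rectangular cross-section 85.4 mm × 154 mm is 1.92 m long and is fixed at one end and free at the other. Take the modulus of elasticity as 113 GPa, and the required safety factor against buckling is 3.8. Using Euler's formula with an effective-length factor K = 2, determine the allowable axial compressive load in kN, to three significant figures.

P_allow = 159 kN

Buckling occurs about the weak axis: I_min = h·b³/12 = 154×85.4³/12 = 7.993×10^6 mm⁴ (b = 85.4 mm is the smaller dimension).
Effective length L_e = KL = 2×1.92 m = 3840 mm.
Euler critical load P_cr = π²EI/L_e² = π²×113000×7.993×10^6/3840² = 604500 N.
P_allow = P_cr/n = 604500/3.8 = 159100 N.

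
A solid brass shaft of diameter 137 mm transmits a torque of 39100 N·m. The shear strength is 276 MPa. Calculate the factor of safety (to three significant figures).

τ = 16T/(πd³) = 16×3.9100×10^7/(π×137³) = 77.44 MPa.
n = τ_limit/τ = 276/77.44 = 3.564.

n = 3.56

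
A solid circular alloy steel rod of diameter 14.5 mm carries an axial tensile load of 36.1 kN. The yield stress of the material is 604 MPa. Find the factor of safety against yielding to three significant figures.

A = πd²/4 = 165.1 mm².
σ = F/A = 36100/165.1 = 218.6 MPa.
n = 604/218.6 = 2.763.

n = 2.76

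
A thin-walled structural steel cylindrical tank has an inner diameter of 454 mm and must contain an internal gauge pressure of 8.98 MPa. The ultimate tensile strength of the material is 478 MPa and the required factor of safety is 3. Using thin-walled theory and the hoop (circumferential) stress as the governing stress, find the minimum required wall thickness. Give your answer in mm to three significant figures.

σ_allow = 478/3 = 159.3 MPa.
Hoop stress σ_h = pD/(2t), so t = pD/(2σ_allow) = 8.98×454/(2×159.3) = 12.79 mm.

t = 12.8 mm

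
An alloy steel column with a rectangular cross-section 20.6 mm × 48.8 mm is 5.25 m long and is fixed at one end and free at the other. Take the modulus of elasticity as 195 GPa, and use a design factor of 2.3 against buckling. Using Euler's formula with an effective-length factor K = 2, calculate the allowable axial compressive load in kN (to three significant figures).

P_allow = 0.270 kN

Buckling occurs about the weak axis: I_min = h·b³/12 = 48.8×20.6³/12 = 35550 mm⁴ (b = 20.6 mm is the smaller dimension).
Effective length L_e = KL = 2×5.25 m = 10500 mm.
Euler critical load P_cr = π²EI/L_e² = π²×195000×35550/10500² = 620.6 N.
P_allow = P_cr/n = 620.6/2.3 = 269.8 N.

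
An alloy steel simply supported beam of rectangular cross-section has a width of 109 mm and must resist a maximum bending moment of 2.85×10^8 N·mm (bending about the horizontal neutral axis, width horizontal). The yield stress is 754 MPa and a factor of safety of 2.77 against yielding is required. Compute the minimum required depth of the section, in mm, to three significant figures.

h = 240 mm

σ_allow = 754/2.77 = 272.2 MPa.
For a rectangular section σ = 6M/(bh²), so h² = 6M/(b σ_allow) = 6×2.8500×10^8/(109×272.2) = 57630 mm².
h = 240.1 mm.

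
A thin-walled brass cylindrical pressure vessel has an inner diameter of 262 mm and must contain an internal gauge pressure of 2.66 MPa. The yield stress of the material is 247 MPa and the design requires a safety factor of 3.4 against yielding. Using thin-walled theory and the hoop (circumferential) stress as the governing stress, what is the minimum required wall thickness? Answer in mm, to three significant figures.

t = 4.80 mm

σ_allow = 247/3.4 = 72.65 MPa.
Hoop stress σ_h = pD/(2t), so t = pD/(2σ_allow) = 2.66×262/(2×72.65) = 4.797 mm.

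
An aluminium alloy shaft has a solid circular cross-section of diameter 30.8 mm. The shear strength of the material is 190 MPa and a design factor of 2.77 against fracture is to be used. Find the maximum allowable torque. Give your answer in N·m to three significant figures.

T_allow = 394 N·m

τ_allow = 190/2.77 = 68.59 MPa.
For a solid shaft T_allow = τ_allow·πd³/16; πd³/16 = π×30.8³/16 = 5737 mm³.
T_allow = 68.59×5737 = 393500 N·mm = 393.5 N·m.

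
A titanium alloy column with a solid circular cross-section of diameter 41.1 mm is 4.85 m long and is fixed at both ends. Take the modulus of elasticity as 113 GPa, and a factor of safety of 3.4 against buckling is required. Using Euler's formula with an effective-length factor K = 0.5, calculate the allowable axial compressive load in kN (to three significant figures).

I = πd⁴/64 = π×41.1⁴/64 = 140100 mm⁴.
Effective length L_e = KL = 0.5×4.85 m = 2425 mm.
Euler critical load P_cr = π²EI/L_e² = π²×113000×140100/2425² = 26560 N.
P_allow = P_cr/n = 26560/3.4 = 7813 N.

P_allow = 7.81 kN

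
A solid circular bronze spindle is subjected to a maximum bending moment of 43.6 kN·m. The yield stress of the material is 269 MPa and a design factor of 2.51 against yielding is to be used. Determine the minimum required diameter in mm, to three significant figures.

d = 161 mm

σ_allow = 269/2.51 = 107.2 MPa.
For a solid circular section σ = 32M/(πd³), so d³ = 32M/(π σ_allow) = 32×4.3600×10^7/(π×107.2) = 4.144×10^6 mm³.
d = 160.6 mm.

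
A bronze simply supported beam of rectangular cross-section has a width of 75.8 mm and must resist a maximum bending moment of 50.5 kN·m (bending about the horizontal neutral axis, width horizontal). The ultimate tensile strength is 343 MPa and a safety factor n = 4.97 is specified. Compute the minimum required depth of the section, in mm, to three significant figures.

σ_allow = 343/4.97 = 69.01 MPa.
For a rectangular section σ = 6M/(bh²), so h² = 6M/(b σ_allow) = 6×5.0500×10^7/(75.8×69.01) = 57920 mm².
h = 240.7 mm.

h = 241 mm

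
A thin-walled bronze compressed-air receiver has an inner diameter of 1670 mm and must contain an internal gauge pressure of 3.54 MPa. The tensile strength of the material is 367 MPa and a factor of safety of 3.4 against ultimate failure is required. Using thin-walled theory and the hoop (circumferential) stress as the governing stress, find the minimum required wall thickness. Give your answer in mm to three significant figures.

σ_allow = 367/3.4 = 107.9 MPa.
Hoop stress σ_h = pD/(2t), so t = pD/(2σ_allow) = 3.54×1670/(2×107.9) = 27.38 mm.

t = 27.4 mm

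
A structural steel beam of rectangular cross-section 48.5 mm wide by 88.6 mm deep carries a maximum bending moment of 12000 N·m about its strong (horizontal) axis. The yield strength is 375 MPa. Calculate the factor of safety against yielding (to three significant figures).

n = 1.98

Section modulus S = bh²/6 = 48.5×88.6²/6 = 63450 mm³.
σ = M/S = 1.2000×10^7/63450 = 189.1 MPa.
n = 375/189.1 = 1.983.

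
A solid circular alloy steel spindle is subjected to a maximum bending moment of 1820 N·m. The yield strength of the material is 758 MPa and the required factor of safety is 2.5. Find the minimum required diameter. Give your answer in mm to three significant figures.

σ_allow = 758/2.5 = 303.2 MPa.
For a solid circular section σ = 32M/(πd³), so d³ = 32M/(π σ_allow) = 32×1820000/(π×303.2) = 61140 mm³.
d = 39.40 mm.

d = 39.4 mm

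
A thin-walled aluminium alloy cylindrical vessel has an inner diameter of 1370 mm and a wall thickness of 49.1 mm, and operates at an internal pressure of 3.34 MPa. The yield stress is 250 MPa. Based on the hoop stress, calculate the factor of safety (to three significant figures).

n = 5.37

σ_h = pD/(2t) = 3.34×1370/(2×49.1) = 46.60 MPa.
n = 250/46.60 = 5.365.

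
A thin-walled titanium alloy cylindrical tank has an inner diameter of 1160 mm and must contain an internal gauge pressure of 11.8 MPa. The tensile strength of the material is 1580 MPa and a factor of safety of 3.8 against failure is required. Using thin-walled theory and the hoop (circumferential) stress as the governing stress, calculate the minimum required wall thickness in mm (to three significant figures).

σ_allow = 1580/3.8 = 415.8 MPa.
Hoop stress σ_h = pD/(2t), so t = pD/(2σ_allow) = 11.8×1160/(2×415.8) = 16.46 mm.

t = 16.5 mm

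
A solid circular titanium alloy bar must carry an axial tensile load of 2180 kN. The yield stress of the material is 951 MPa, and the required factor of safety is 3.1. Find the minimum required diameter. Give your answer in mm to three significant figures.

Allowable stress σ_allow = 951/3.1 = 306.8 MPa.
Required area A = F/σ_allow = 2180000/306.8 = 7106 mm².
A = πd²/4 → d = √(4A/π) = 95.12 mm.

d = 95.1 mm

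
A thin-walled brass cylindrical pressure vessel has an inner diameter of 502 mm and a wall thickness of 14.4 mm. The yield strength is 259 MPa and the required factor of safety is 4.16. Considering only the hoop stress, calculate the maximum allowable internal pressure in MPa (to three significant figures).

p_allow = 3.57 MPa

σ_allow = 259/4.16 = 62.26 MPa.
σ_h = pD/(2t) → p_allow = 2σ_allow t/D = 2×62.26×14.4/502 = 3.572 MPa.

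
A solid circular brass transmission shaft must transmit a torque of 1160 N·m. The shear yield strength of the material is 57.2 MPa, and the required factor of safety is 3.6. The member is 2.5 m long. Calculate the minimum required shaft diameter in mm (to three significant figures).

d = 71.9 mm

Allowable shear stress τ_allow = 57.2/3.6 = 15.89 MPa.
For a solid shaft τ = 16T/(πd³), so d³ = 16T/(π τ_allow) = 16×1160000/(π×15.89) = 371800 mm³.
d = (371800)^(1/3) = 71.91 mm.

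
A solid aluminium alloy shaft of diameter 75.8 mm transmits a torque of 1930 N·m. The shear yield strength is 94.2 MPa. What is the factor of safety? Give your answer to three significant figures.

τ = 16T/(πd³) = 16×1930000/(π×75.8³) = 22.57 MPa.
n = τ_limit/τ = 94.2/22.57 = 4.174.

n = 4.17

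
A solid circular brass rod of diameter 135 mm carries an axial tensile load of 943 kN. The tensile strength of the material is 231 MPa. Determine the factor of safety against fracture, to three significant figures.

A = πd²/4 = 14310 mm².
σ = F/A = 943000/14310 = 65.88 MPa.
n = 231/65.88 = 3.506.

n = 3.51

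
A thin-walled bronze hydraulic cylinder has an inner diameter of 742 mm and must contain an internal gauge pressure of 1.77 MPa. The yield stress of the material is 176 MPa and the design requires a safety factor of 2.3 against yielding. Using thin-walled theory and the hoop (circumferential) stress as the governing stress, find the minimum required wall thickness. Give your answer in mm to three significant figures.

σ_allow = 176/2.3 = 76.52 MPa.
Hoop stress σ_h = pD/(2t), so t = pD/(2σ_allow) = 1.77×742/(2×76.52) = 8.581 mm.

t = 8.58 mm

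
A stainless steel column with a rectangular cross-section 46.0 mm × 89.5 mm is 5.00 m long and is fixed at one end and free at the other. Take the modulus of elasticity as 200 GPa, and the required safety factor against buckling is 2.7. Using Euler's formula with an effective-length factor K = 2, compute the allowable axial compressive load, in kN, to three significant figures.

P_allow = 5.31 kN

Buckling occurs about the weak axis: I_min = h·b³/12 = 89.5×46.0³/12 = 726000 mm⁴ (b = 46.0 mm is the smaller dimension).
Effective length L_e = KL = 2×5.00 m = 10000 mm.
Euler critical load P_cr = π²EI/L_e² = π²×200000×726000/10000² = 14330 N.
P_allow = P_cr/n = 14330/2.7 = 5307 N.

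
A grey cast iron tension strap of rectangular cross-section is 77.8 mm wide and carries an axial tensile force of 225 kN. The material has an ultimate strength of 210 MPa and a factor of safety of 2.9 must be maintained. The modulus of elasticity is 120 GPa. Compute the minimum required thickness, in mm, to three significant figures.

t = 39.9 mm

σ_allow = 210/2.9 = 72.41 MPa.
Required area A = F/σ_allow = 225000/72.41 = 3107 mm².
t = A/w = 3107/77.8 = 39.94 mm.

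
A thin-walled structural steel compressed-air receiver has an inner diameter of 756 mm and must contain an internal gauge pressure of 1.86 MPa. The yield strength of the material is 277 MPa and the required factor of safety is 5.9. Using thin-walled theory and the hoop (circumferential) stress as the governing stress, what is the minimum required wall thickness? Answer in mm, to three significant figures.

t = 15.0 mm

σ_allow = 277/5.9 = 46.95 MPa.
Hoop stress σ_h = pD/(2t), so t = pD/(2σ_allow) = 1.86×756/(2×46.95) = 14.98 mm.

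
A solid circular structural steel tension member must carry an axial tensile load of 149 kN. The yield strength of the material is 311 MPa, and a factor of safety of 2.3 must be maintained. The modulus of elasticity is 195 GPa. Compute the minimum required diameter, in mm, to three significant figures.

d = 37.5 mm

Allowable stress σ_allow = 311/2.3 = 135.2 MPa.
Required area A = F/σ_allow = 149000/135.2 = 1102 mm².
A = πd²/4 → d = √(4A/π) = 37.46 mm.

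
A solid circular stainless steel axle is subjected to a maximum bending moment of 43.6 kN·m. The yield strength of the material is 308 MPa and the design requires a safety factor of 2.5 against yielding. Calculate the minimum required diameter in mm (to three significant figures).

d = 153 mm

σ_allow = 308/2.5 = 123.2 MPa.
For a solid circular section σ = 32M/(πd³), so d³ = 32M/(π σ_allow) = 32×4.3600×10^7/(π×123.2) = 3.605×10^6 mm³.
d = 153.3 mm.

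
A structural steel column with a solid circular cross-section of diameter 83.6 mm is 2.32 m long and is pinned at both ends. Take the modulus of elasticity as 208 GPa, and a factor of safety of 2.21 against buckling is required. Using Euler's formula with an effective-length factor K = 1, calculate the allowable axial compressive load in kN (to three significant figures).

I = πd⁴/64 = π×83.6⁴/64 = 2.398×10^6 mm⁴.
Effective length L_e = KL = 1×2.32 m = 2320 mm.
Euler critical load P_cr = π²EI/L_e² = π²×208000×2.398×10^6/2320² = 914500 N.
P_allow = P_cr/n = 914500/2.21 = 413800 N.

P_allow = 414 kN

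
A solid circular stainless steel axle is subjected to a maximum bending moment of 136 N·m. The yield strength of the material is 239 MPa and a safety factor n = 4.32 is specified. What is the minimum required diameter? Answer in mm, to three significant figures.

σ_allow = 239/4.32 = 55.32 MPa.
For a solid circular section σ = 32M/(πd³), so d³ = 32M/(π σ_allow) = 32×136000/(π×55.32) = 25040 mm³.
d = 29.26 mm.

d = 29.3 mm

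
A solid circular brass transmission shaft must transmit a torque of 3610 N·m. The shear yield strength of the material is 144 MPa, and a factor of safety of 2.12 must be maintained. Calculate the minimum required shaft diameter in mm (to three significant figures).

Allowable shear stress τ_allow = 144/2.12 = 67.92 MPa.
For a solid shaft τ = 16T/(πd³), so d³ = 16T/(π τ_allow) = 16×3610000/(π×67.92) = 270700 mm³.
d = (270700)^(1/3) = 64.69 mm.

d = 64.7 mm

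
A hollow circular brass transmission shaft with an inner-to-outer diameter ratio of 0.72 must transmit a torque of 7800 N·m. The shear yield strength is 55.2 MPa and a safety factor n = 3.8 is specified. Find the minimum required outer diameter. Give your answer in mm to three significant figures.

d_o = 155 mm

τ_allow = 55.2/3.8 = 14.53 MPa.
For a hollow shaft τ = 16T/[πd_o³(1−k⁴)] with k = 0.72, so 1−k⁴ = 0.7313.
d_o³ = 16T/[π τ_allow (1−k⁴)] = 16×7800000/(π×14.53×0.7313) = 3.740×10^6 mm³.
d_o = 155.2 mm.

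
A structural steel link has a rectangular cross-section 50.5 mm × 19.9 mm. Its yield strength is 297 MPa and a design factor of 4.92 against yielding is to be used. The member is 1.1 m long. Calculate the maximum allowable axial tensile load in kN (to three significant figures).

σ_allow = 297/4.92 = 60.37 MPa.
A = 50.5×19.9 = 1005 mm².
F_allow = σ_allow × A = 60.37×1005 = 60660 N.

F_allow = 60.7 kN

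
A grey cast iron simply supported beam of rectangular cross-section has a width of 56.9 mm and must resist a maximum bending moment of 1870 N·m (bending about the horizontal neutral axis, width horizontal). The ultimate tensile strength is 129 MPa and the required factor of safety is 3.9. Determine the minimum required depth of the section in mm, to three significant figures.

σ_allow = 129/3.9 = 33.08 MPa.
For a rectangular section σ = 6M/(bh²), so h² = 6M/(b σ_allow) = 6×1870000/(56.9×33.08) = 5961 mm².
h = 77.21 mm.

h = 77.2 mm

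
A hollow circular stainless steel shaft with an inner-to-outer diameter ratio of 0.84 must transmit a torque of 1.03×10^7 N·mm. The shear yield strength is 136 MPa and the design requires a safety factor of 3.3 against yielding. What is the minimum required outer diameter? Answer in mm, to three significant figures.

τ_allow = 136/3.3 = 41.21 MPa.
For a hollow shaft τ = 16T/[πd_o³(1−k⁴)] with k = 0.84, so 1−k⁴ = 0.5021.
d_o³ = 16T/[π τ_allow (1−k⁴)] = 16×1.0300×10^7/(π×41.21×0.5021) = 2.535×10^6 mm³.
d_o = 136.4 mm.

d_o = 136 mm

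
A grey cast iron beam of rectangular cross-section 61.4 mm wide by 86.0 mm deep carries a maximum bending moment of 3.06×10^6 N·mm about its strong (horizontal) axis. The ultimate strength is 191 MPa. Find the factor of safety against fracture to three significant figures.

n = 4.72

Section modulus S = bh²/6 = 61.4×86.0²/6 = 75690 mm³.
σ = M/S = 3060000/75690 = 40.43 MPa.
n = 191/40.43 = 4.724.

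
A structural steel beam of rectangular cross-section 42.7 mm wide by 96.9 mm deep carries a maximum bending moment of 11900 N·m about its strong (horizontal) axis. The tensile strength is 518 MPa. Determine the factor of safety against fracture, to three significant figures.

Section modulus S = bh²/6 = 42.7×96.9²/6 = 66820 mm³.
σ = M/S = 1.1900×10^7/66820 = 178.1 MPa.
n = 518/178.1 = 2.909.

n = 2.91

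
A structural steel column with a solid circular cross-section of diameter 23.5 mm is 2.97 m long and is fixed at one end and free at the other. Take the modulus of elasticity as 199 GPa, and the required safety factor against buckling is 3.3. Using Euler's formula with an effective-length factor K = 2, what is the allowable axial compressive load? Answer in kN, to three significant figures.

P_allow = 0.253 kN

I = πd⁴/64 = π×23.5⁴/64 = 14970 mm⁴.
Effective length L_e = KL = 2×2.97 m = 5940 mm.
Euler critical load P_cr = π²EI/L_e² = π²×199000×14970/5940² = 833.3 N.
P_allow = P_cr/n = 833.3/3.3 = 252.5 N.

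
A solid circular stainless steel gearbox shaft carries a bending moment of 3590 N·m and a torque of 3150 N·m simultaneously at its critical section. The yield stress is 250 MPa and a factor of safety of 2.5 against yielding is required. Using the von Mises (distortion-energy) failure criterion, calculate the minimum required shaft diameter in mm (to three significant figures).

d = 77.2 mm

σ_allow = σ_y/n = 250/2.5 = 100.0 MPa.
For a solid shaft σ_b = 32M/(πd³) and τ = 16T/(πd³), so the von Mises stress is σ' = (16/πd³)·√(4M²+3T²).
√(4M²+3T²) = √(4×(3.590×10^6)² + 3×(3.150×10^6)²) = 9.018×10^6 N·mm.
d³ = 16×9.018×10^6/(π×100.0) = 459300 mm³.
d = 77.15 mm.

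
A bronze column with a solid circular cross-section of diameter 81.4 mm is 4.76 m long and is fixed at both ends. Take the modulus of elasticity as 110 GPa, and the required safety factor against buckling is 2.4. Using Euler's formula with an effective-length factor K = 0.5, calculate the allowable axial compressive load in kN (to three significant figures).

I = πd⁴/64 = π×81.4⁴/64 = 2.155×10^6 mm⁴.
Effective length L_e = KL = 0.5×4.76 m = 2380 mm.
Euler critical load P_cr = π²EI/L_e² = π²×110000×2.155×10^6/2380² = 413100 N.
P_allow = P_cr/n = 413100/2.4 = 172100 N.

P_allow = 172 kN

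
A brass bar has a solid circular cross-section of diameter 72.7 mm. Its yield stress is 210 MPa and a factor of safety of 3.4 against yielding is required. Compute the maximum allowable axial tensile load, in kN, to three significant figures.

σ_allow = 210/3.4 = 61.76 MPa.
A = πd²/4 = π×72.7²/4 = 4151 mm².
F_allow = σ_allow × A = 61.76×4151 = 256400 N.

F_allow = 256 kN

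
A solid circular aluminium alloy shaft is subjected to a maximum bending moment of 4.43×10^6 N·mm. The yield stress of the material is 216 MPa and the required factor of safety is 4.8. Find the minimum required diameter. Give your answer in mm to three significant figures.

d = 100 mm

σ_allow = 216/4.8 = 45.00 MPa.
For a solid circular section σ = 32M/(πd³), so d³ = 32M/(π σ_allow) = 32×4430000/(π×45.00) = 1.003×10^6 mm³.
d = 100.1 mm.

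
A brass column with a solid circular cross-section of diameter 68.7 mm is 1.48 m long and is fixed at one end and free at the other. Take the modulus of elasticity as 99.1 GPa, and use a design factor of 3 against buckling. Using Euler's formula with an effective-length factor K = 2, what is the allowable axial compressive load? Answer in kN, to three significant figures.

I = πd⁴/64 = π×68.7⁴/64 = 1.093×10^6 mm⁴.
Effective length L_e = KL = 2×1.48 m = 2960 mm.
Euler critical load P_cr = π²EI/L_e² = π²×99100×1.093×10^6/2960² = 122100 N.
P_allow = P_cr/n = 122100/3 = 40690 N.

P_allow = 40.7 kN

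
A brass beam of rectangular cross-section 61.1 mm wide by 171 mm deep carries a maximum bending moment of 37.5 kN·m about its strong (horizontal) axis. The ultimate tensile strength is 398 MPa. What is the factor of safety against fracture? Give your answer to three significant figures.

Section modulus S = bh²/6 = 61.1×171²/6 = 297800 mm³.
σ = M/S = 3.7500×10^7/297800 = 125.9 MPa.
n = 398/125.9 = 3.160.

n = 3.16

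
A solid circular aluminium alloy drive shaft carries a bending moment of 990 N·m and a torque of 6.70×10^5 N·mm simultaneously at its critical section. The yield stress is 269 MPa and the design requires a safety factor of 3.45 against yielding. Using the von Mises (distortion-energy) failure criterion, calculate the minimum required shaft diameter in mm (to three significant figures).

d = 53.1 mm

σ_allow = σ_y/n = 269/3.45 = 77.97 MPa.
For a solid shaft σ_b = 32M/(πd³) and τ = 16T/(πd³), so the von Mises stress is σ' = (16/πd³)·√(4M²+3T²).
√(4M²+3T²) = √(4×(990000)² + 3×(670000)²) = 2.295×10^6 N·mm.
d³ = 16×2.295×10^6/(π×77.97) = 149900 mm³.
d = 53.12 mm.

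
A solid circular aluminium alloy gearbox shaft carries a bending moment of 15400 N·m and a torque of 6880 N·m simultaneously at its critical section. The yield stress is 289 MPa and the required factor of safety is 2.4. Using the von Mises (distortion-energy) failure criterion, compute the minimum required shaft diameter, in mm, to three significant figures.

d = 112 mm

σ_allow = σ_y/n = 289/2.4 = 120.4 MPa.
For a solid shaft σ_b = 32M/(πd³) and τ = 16T/(πd³), so the von Mises stress is σ' = (16/πd³)·√(4M²+3T²).
√(4M²+3T²) = √(4×(1.540×10^7)² + 3×(6.880×10^6)²) = 3.302×10^7 N·mm.
d³ = 16×3.302×10^7/(π×120.4) = 1.397×10^6 mm³.
d = 111.8 mm.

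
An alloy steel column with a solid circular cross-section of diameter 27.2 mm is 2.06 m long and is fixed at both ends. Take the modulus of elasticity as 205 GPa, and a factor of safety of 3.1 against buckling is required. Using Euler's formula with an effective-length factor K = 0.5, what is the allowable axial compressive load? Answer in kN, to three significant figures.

I = πd⁴/64 = π×27.2⁴/64 = 26870 mm⁴.
Effective length L_e = KL = 0.5×2.06 m = 1030 mm.
Euler critical load P_cr = π²EI/L_e² = π²×205000×26870/1030² = 51240 N.
P_allow = P_cr/n = 51240/3.1 = 16530 N.

P_allow = 16.5 kN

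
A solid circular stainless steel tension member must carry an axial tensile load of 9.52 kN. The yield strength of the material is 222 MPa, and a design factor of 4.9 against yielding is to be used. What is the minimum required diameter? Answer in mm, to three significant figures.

d = 16.4 mm

Allowable stress σ_allow = 222/4.9 = 45.31 MPa.
Required area A = F/σ_allow = 9520.0/45.31 = 210.1 mm².
A = πd²/4 → d = √(4A/π) = 16.36 mm.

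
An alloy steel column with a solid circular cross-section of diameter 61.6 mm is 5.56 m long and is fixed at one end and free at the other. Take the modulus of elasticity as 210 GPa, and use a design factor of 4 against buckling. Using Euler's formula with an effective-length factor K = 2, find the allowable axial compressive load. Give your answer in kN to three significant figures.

I = πd⁴/64 = π×61.6⁴/64 = 706800 mm⁴.
Effective length L_e = KL = 2×5.56 m = 11120 mm.
Euler critical load P_cr = π²EI/L_e² = π²×210000×706800/11120² = 11850 N.
P_allow = P_cr/n = 11850/4 = 2962 N.

P_allow = 2.96 kN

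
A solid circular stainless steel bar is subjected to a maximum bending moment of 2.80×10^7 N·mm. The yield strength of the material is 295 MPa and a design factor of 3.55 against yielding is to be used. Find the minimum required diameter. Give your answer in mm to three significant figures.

σ_allow = 295/3.55 = 83.10 MPa.
For a solid circular section σ = 32M/(πd³), so d³ = 32M/(π σ_allow) = 32×2.8000×10^7/(π×83.10) = 3.432×10^6 mm³.
d = 150.8 mm.

d = 151 mm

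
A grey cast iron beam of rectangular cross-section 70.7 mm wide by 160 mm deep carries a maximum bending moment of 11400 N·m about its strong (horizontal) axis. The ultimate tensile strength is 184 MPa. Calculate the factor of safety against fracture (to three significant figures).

Section modulus S = bh²/6 = 70.7×160²/6 = 301700 mm³.
σ = M/S = 1.1400×10^7/301700 = 37.79 MPa.
n = 184/37.79 = 4.869.

n = 4.87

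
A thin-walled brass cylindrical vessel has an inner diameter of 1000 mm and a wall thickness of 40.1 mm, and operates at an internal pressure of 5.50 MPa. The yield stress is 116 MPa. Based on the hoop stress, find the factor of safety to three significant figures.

σ_h = pD/(2t) = 5.50×1000/(2×40.1) = 68.58 MPa.
n = 116/68.58 = 1.691.

n = 1.69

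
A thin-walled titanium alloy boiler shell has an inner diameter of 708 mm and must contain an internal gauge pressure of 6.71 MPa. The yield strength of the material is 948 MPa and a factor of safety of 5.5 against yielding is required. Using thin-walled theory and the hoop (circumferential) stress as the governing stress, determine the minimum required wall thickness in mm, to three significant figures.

t = 13.8 mm

σ_allow = 948/5.5 = 172.4 MPa.
Hoop stress σ_h = pD/(2t), so t = pD/(2σ_allow) = 6.71×708/(2×172.4) = 13.78 mm.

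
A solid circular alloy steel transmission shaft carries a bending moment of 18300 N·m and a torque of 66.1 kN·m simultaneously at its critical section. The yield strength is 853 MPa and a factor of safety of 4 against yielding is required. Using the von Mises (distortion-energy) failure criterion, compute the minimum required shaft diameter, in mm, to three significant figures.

d = 142 mm

σ_allow = σ_y/n = 853/4 = 213.2 MPa.
For a solid shaft σ_b = 32M/(πd³) and τ = 16T/(πd³), so the von Mises stress is σ' = (16/πd³)·√(4M²+3T²).
√(4M²+3T²) = √(4×(1.830×10^7)² + 3×(6.610×10^7)²) = 1.202×10^8 N·mm.
d³ = 16×1.202×10^8/(π×213.2) = 2.871×10^6 mm³.
d = 142.1 mm.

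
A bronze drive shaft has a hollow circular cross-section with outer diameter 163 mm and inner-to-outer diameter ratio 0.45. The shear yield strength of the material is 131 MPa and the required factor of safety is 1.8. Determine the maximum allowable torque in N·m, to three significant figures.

τ_allow = 131/1.8 = 72.78 MPa.
For a hollow shaft T_allow = τ_allow·πd_o³(1−k⁴)/16 with 1−k⁴ = 0.9590, so πd_o³(1−k⁴)/16 = 815500 mm³.
T_allow = 72.78×815500 = 5.935×10^7 N·mm = 59350 N·m.

T_allow = 59300 N·m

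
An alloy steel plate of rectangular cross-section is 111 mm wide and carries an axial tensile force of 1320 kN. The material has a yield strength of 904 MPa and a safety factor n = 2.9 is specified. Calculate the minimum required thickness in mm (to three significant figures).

σ_allow = 904/2.9 = 311.7 MPa.
Required area A = F/σ_allow = 1320000/311.7 = 4235 mm².
t = A/w = 4235/111 = 38.15 mm.

t = 38.1 mm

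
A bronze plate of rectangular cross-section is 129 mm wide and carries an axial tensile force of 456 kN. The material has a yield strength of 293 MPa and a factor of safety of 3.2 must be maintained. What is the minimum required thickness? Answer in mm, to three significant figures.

σ_allow = 293/3.2 = 91.56 MPa.
Required area A = F/σ_allow = 456000/91.56 = 4980 mm².
t = A/w = 4980/129 = 38.61 mm.

t = 38.6 mm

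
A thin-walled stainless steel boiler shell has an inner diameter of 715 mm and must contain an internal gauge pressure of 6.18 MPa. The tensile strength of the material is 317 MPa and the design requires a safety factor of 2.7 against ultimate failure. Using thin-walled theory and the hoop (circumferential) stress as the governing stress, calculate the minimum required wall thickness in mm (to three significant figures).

t = 18.8 mm

σ_allow = 317/2.7 = 117.4 MPa.
Hoop stress σ_h = pD/(2t), so t = pD/(2σ_allow) = 6.18×715/(2×117.4) = 18.82 mm.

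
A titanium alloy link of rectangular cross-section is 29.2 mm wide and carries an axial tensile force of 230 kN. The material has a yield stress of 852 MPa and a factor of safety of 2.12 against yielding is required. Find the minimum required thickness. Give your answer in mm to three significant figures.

t = 19.6 mm

σ_allow = 852/2.12 = 401.9 MPa.
Required area A = F/σ_allow = 230000/401.9 = 572.3 mm².
t = A/w = 572.3/29.2 = 19.60 mm.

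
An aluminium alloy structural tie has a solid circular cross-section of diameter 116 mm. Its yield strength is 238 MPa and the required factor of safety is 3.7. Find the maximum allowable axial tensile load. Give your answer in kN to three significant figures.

σ_allow = 238/3.7 = 64.32 MPa.
A = πd²/4 = π×116²/4 = 10570 mm².
F_allow = σ_allow × A = 64.32×10570 = 679800 N.

F_allow = 680 kN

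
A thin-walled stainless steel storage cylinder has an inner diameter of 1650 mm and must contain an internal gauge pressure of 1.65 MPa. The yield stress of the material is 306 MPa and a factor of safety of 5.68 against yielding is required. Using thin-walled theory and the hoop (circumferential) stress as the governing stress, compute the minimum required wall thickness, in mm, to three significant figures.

σ_allow = 306/5.68 = 53.87 MPa.
Hoop stress σ_h = pD/(2t), so t = pD/(2σ_allow) = 1.65×1650/(2×53.87) = 25.27 mm.

t = 25.3 mm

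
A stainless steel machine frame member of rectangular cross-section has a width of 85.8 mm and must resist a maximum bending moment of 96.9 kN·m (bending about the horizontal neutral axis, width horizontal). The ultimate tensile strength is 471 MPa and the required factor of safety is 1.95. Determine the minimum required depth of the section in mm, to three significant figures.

h = 167 mm

σ_allow = 471/1.95 = 241.5 MPa.
For a rectangular section σ = 6M/(bh²), so h² = 6M/(b σ_allow) = 6×9.6900×10^7/(85.8×241.5) = 28050 mm².
h = 167.5 mm.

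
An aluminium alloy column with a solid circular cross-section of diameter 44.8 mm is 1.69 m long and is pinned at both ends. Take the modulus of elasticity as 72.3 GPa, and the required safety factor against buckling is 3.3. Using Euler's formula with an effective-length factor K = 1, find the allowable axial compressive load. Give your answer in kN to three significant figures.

P_allow = 15.0 kN

I = πd⁴/64 = π×44.8⁴/64 = 197700 mm⁴.
Effective length L_e = KL = 1×1.69 m = 1690 mm.
Euler critical load P_cr = π²EI/L_e² = π²×72300×197700/1690² = 49400 N.
P_allow = P_cr/n = 49400/3.3 = 14970 N.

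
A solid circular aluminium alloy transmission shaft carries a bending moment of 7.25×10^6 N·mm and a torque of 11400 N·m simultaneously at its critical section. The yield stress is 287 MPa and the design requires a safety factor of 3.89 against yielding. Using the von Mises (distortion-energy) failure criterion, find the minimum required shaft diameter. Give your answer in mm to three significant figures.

d = 119 mm

σ_allow = σ_y/n = 287/3.89 = 73.78 MPa.
For a solid shaft σ_b = 32M/(πd³) and τ = 16T/(πd³), so the von Mises stress is σ' = (16/πd³)·√(4M²+3T²).
√(4M²+3T²) = √(4×(7.250×10^6)² + 3×(1.140×10^7)²) = 2.450×10^7 N·mm.
d³ = 16×2.450×10^7/(π×73.78) = 1.691×10^6 mm³.
d = 119.1 mm.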